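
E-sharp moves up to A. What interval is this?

Counting letters E–F–G–A gives a fourth.
E#→A = 4 semitones, 1 narrower than the perfect fourth (5), so diminished.

diminished fourth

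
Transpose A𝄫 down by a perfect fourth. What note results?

A fourth below A lands on the letter E.
A perfect fourth spans 5 semitones, so Abb moves to pitch class 2. On the letter E that is Ebb.

Ebb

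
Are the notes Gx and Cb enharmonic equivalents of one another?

Two spellings are enharmonically equivalent only if they share a pitch class.
Here G## → 9, Cb → 11; 9 ≠ 11, so they are not.

No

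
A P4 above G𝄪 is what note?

A fourth above G lands on the letter C.
A perfect fourth spans 5 semitones, so G## moves to pitch class 2. On the letter C that is C##.

C##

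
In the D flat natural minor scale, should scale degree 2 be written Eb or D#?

Eb

Each scale degree takes a distinct letter name. Degree 2 of a scale on D must use the letter E.
Eb and D# are enharmonically the same pitch, but only Eb uses the letter E, so it is the correct spelling here.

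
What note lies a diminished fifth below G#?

C##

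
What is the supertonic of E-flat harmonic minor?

F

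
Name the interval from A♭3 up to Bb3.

major second

The letter names run A→B, a span of 1 letter step, so the interval is some kind of second.
Ab to Bb is 2 semitones. A major second is 2, so 2 makes it major.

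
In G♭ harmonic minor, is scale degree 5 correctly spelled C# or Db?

Db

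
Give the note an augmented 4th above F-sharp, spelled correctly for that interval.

F up a perfect fourth is Bb, so the target letter is B.
From F#, an augmented fourth is 6 semitones up: B#.

B#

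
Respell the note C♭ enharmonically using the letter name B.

B

Cb is pitch class 11. The letter B alone is pitch class 11.
Pitch class 11 on B needs no accidental: B.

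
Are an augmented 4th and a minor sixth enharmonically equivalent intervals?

No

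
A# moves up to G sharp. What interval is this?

The letter names run A→G, a span of 6 letter steps, so the interval is some kind of seventh.
A# to G# is 10 semitones. A major seventh is 11, so 10 makes it minor.

minor seventh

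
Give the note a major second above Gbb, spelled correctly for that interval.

Abb

G up a major second is A, so the target letter is A.
From Gbb, a major second is 2 semitones up: Abb.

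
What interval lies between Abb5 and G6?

augmented seventh

Counting letters A–B–C–D–E–F–G gives a seventh.
Abb→G = 12 semitones, 1 wider than the major seventh (11), so augmented.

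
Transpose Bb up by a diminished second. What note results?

A second above B lands on the letter C.
A diminished second spans 0 semitones, so Bb moves to pitch class 10. On the letter C that is Cbb.

Cbb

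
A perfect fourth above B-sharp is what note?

A fourth above B lands on the letter E.
A perfect fourth spans 5 semitones, so B# moves to pitch class 5. On the letter E that is E#.

E#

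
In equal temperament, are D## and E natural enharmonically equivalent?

Yes

D## is pitch class 4; E is pitch class 4.
All spellings map to pitch class 4, so they are enharmonically equivalent.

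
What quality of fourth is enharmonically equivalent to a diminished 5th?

A diminished fifth spans 6 semitones.
A fourth spanning 6 semitones is augmented (the perfect fourth is 5).

augmented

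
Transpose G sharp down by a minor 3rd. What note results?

G down a major third is Eb, so the target letter is E.
From G#, a minor third is 3 semitones down: E#.

E#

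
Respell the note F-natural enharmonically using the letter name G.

Gbb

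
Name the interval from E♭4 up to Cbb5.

diminished sixth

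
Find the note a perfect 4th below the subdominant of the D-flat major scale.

The subdominant of Db major is Gb.
A perfect fourth (5 semitones) below Gb lands on the letter D, giving Db.

Db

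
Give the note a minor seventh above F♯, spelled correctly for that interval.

E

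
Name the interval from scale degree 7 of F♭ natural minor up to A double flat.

Scale degree 7 of Fb natural minor is Ebb.
Ebb up to Abb: letters E→A make it a fourth; 5 semitones makes it perfect.

perfect fourth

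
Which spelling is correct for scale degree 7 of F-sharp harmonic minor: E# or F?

E#

Each scale degree takes a distinct letter name. Degree 7 of a scale on F must use the letter E.
E# and F are enharmonically the same pitch, but only E# uses the letter E, so it is the correct spelling here.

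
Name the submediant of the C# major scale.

A#

Degree 6 takes the letter 5 steps above C, which is A.
In major, degree 6 sits 9 semitones above the tonic. C# + 9 semitones is pitch class 10, spelled on A as A#.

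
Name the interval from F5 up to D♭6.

minor sixth

Counting letters F–G–A–B–C–D gives a sixth.
F→Db = 8 semitones, 1 narrower than the major sixth (9), so minor.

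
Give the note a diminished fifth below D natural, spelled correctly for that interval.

D down a perfect fifth is G, so the target letter is G.
From D, a diminished fifth is 6 semitones down: G#.

G#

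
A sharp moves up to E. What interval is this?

diminished fifth

The letter names run A→E, a span of 4 letter steps, so the interval is some kind of fifth.
A# to E is 6 semitones. A perfect fifth is 7, so 6 makes it diminished.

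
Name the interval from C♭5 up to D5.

augmented second

Counting letters C–D gives a second.
Cb→D = 3 semitones, 1 wider than the major second (2), so augmented.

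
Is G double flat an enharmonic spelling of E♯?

Gbb = pitch class 5 and E# = pitch class 5 — the same pitch class, so they are enharmonic equivalents.

Yes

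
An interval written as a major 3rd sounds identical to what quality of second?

doubly augmented

A major third spans 4 semitones.
A second spanning 4 semitones is doubly augmented (the major second is 2).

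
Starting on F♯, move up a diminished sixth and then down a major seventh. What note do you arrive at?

Ebb

A diminished sixth up from F# is Db (letter D, 7 semitones up).
A major seventh down from Db is Ebb (letter E, 11 semitones down).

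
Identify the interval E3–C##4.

augmented sixth

Counting letters E–F–G–A–B–C gives a sixth.
E→C## = 10 semitones, 1 wider than the major sixth (9), so augmented.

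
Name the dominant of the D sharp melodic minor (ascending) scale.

The D# melodic minor (ascending) scale runs D# E# F# G# A# B# C##.
Degree 5 is A#.

A#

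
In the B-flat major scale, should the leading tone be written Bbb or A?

Each scale degree takes a distinct letter name. Degree 7 of a scale on B must use the letter A.
A and Bbb are enharmonically the same pitch, but only A uses the letter A, so it is the correct spelling here.

A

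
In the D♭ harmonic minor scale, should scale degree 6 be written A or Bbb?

Each scale degree takes a distinct letter name. Degree 6 of a scale on D must use the letter B.
Bbb and A are enharmonically the same pitch, but only Bbb uses the letter B, so it is the correct spelling here.

Bbb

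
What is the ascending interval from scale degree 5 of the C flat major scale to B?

augmented third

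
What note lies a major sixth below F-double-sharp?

A#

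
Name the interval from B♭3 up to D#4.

augmented third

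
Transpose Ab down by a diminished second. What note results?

G#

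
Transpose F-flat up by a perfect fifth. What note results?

Cb

F up a perfect fifth is C, so the target letter is C.
From Fb, a perfect fifth is 7 semitones up: Cb.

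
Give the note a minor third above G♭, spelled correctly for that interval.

Bbb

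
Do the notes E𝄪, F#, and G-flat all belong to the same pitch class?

Yes

E## is pitch class 6; F# is pitch class 6; Gb is pitch class 6.
All spellings map to pitch class 6, so they are enharmonically equivalent.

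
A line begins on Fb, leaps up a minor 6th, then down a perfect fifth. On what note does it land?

A minor sixth up from Fb is Dbb (letter D, 8 semitones up).
A perfect fifth down from Dbb is Gbb (letter G, 7 semitones down).

Gbb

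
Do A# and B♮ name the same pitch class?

Two spellings are enharmonically equivalent only if they share a pitch class.
Here A# → 10, B → 11; 10 ≠ 11, so they are not.

No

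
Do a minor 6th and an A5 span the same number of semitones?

A minor sixth spans 8 semitones; an augmented fifth spans 8.
They are enharmonically equivalent.

Yes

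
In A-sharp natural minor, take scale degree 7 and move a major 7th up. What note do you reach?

F##

Scale degree 7 of A# natural minor is G#.
A major seventh (11 semitones) above G# lands on the letter F, giving F##.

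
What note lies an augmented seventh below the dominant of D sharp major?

Bb

The dominant of D# major is A#.
An augmented seventh (12 semitones) below A# lands on the letter B, giving Bb.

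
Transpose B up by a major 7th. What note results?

A#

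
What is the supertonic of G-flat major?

Ab

Degree 2 takes the letter 1 step above G, which is A.
In major, degree 2 sits 2 semitones above the tonic. Gb + 2 semitones is pitch class 8, spelled on A as Ab.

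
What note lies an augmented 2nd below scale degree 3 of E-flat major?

Fb

Scale degree 3 of Eb major is G.
An augmented second (3 semitones) below G lands on the letter F, giving Fb.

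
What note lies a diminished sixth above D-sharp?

A sixth above D lands on the letter B.
A diminished sixth spans 7 semitones, so D# moves to pitch class 10. On the letter B that is Bb.

Bb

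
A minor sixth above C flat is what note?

C up a major sixth is A, so the target letter is A.
From Cb, a minor sixth is 8 semitones up: Abb.

Abb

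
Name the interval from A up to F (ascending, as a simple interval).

minor sixth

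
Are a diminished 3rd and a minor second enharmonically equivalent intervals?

No

A diminished third spans 2 semitones; a minor second spans 1.
The spans differ, so they are not enharmonic equivalents.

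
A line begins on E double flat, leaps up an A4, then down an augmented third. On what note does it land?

Fbb

An augmented fourth up from Ebb is Ab (letter A, 6 semitones up).
An augmented third down from Ab is Fbb (letter F, 5 semitones down).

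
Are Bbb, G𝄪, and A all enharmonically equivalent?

Yes

Bbb is pitch class 9; G## is pitch class 9; A is pitch class 9.
All spellings map to pitch class 9, so they are enharmonically equivalent.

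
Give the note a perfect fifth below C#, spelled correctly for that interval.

F#

C down a perfect fifth is F, so the target letter is F.
From C#, a perfect fifth is 7 semitones down: F#.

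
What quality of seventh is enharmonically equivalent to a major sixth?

A major sixth spans 9 semitones.
A seventh spanning 9 semitones is diminished (the major seventh is 11).

diminished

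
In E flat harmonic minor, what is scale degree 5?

The Eb harmonic minor scale runs Eb F Gb Ab Bb Cb D.
Degree 5 is Bb.

Bb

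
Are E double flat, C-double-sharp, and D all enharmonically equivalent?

Ebb is pitch class 2; C## is pitch class 2; D is pitch class 2.
All spellings map to pitch class 2, so they are enharmonically equivalent.

Yes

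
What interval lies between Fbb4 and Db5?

Counting letters F–G–A–B–C–D gives a sixth.
Fbb→Db = 10 semitones, 1 wider than the major sixth (9), so augmented.

augmented sixth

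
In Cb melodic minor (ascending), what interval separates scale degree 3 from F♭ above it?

major second

Scale degree 3 of Cb melodic minor (ascending) is Ebb.
Ebb up to Fb: letters E→F make it a second; 2 semitones makes it major.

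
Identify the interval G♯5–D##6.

The letter names run G→D, a span of 4 letter steps, so the interval is some kind of fifth.
G# to D## is 8 semitones. A perfect fifth is 7, so 8 makes it augmented.

augmented fifth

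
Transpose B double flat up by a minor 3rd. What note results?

Dbb

B up a major third is D#, so the target letter is D.
From Bbb, a minor third is 3 semitones up: Dbb.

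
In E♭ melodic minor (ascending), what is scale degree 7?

D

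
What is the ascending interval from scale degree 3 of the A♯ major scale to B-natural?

diminished seventh

Scale degree 3 of A# major is C##.
C## up to B: letters C→B make it a seventh; 9 semitones makes it diminished.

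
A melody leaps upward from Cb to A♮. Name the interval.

The letter names run C→A, a span of 5 letter steps, so the interval is some kind of sixth.
Cb to A is 10 semitones. A major sixth is 9, so 10 makes it augmented.

augmented sixth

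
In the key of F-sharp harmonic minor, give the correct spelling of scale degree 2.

G#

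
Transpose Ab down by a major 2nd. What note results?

Gb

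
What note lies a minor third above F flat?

Abb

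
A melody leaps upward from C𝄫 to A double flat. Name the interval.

major sixth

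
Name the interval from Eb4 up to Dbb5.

diminished seventh

The letter names run E→D, a span of 6 letter steps, so the interval is some kind of seventh.
Eb to Dbb is 9 semitones. A major seventh is 11, so 9 makes it diminished.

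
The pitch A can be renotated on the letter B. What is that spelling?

Bbb

Plain B sits 2 semitones above A, so on the letter B the same pitch needs a double flat: Bbb.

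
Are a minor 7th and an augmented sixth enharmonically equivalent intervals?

Yes

A minor seventh spans 10 semitones; an augmented sixth spans 10.
They are enharmonically equivalent.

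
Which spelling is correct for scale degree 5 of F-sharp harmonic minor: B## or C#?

Each scale degree takes a distinct letter name. Degree 5 of a scale on F must use the letter C.
C# and B## are enharmonically the same pitch, but only C# uses the letter C, so it is the correct spelling here.

C#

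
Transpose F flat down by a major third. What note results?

A third below F lands on the letter D.
A major third spans 4 semitones, so Fb moves to pitch class 0. On the letter D that is Dbb.

Dbb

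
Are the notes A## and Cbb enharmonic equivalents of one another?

A## is pitch class 11; Cbb is pitch class 10.
The pitch classes differ (11 vs. 10), so they are not enharmonic equivalents.

No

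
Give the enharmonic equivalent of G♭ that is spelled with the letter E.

E##

Plain E sits 2 semitones below Gb, so on the letter E the same pitch needs a double sharp: E##.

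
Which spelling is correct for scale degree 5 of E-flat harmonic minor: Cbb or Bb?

Bb

Each scale degree takes a distinct letter name. Degree 5 of a scale on E must use the letter B.
Bb and Cbb are enharmonically the same pitch, but only Bb uses the letter B, so it is the correct spelling here.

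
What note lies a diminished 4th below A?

A fourth below A lands on the letter E.
A diminished fourth spans 4 semitones, so A moves to pitch class 5. On the letter E that is E#.

E#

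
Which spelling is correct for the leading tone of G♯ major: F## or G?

F##

Each scale degree takes a distinct letter name. Degree 7 of a scale on G must use the letter F.
F## and G are enharmonically the same pitch, but only F## uses the letter F, so it is the correct spelling here.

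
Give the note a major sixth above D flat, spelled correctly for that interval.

D up a major sixth is B, so the target letter is B.
From Db, a major sixth is 9 semitones up: Bb.

Bb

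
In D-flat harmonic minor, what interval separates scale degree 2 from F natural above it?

Scale degree 2 of Db harmonic minor is Eb.
Eb up to F: letters E→F make it a second; 2 semitones makes it major.

major second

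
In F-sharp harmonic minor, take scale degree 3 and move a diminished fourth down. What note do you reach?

E#

Scale degree 3 of F# harmonic minor is A.
A diminished fourth (4 semitones) below A lands on the letter E, giving E#.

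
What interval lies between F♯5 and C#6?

perfect fifth

The letter names run F→C, a span of 4 letter steps, so the interval is some kind of fifth.
F# to C# is 7 semitones. A perfect fifth is 7, so 7 makes it perfect.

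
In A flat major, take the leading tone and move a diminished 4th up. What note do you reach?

Cb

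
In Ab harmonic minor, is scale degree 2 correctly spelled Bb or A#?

Bb

Each scale degree takes a distinct letter name. Degree 2 of a scale on A must use the letter B.
Bb and A# are enharmonically the same pitch, but only Bb uses the letter B, so it is the correct spelling here.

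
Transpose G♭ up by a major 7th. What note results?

G up a major seventh is F#, so the target letter is F.
From Gb, a major seventh is 11 semitones up: F.

F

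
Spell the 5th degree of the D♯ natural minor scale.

A#

The D# natural minor scale runs D# E# F# G# A# B C#.
Degree 5 is A#.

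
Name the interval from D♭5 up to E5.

augmented second

The letter names run D→E, a span of 1 letter step, so the interval is some kind of second.
Db to E is 3 semitones. A major second is 2, so 3 makes it augmented.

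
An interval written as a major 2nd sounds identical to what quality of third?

diminished

A major second spans 2 semitones.
A third spanning 2 semitones is diminished (the major third is 4).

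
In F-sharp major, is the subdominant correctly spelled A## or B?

Each scale degree takes a distinct letter name. Degree 4 of a scale on F must use the letter B.
B and A## are enharmonically the same pitch, but only B uses the letter B, so it is the correct spelling here.

B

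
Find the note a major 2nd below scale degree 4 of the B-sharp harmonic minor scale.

D#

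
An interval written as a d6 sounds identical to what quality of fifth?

perfect

A diminished sixth spans 7 semitones.
A fifth spanning 7 semitones is perfect (the perfect fifth is 7).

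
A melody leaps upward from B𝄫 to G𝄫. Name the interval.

minor sixth

Counting letters B–C–D–E–F–G gives a sixth.
Bbb→Gbb = 8 semitones, 1 narrower than the major sixth (9), so minor.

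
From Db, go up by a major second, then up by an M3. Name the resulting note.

G

A major second up from Db is Eb (letter E, 2 semitones up).
A major third up from Eb is G (letter G, 4 semitones up).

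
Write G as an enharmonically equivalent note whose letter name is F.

F##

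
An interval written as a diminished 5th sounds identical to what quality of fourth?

A diminished fifth spans 6 semitones.
A fourth spanning 6 semitones is augmented (the perfect fourth is 5).

augmented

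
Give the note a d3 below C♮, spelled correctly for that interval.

A third below C lands on the letter A.
A diminished third spans 2 semitones, so C moves to pitch class 10. On the letter A that is A#.

A#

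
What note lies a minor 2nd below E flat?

D

E down a major second is D, so the target letter is D.
From Eb, a minor second is 1 semitone down: D.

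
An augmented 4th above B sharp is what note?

E##

A fourth above B lands on the letter E.
An augmented fourth spans 6 semitones, so B# moves to pitch class 6. On the letter E that is E##.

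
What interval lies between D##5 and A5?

doubly diminished fifth

Counting letters D–E–F–G–A gives a fifth.
D##→A = 5 semitones, 2 narrower than the perfect fifth (7), so doubly diminished.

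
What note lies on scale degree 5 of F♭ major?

Degree 5 takes the letter 4 steps above F, which is C.
In major, degree 5 sits 7 semitones above the tonic. Fb + 7 semitones is pitch class 11, spelled on C as Cb.

Cb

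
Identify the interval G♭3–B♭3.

Counting letters G–A–B gives a third.
Gb→Bb = 4 semitones, exactly the major third.

major third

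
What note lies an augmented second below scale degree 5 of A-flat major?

Dbb

Scale degree 5 of Ab major is Eb.
An augmented second (3 semitones) below Eb lands on the letter D, giving Dbb.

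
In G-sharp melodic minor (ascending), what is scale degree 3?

B

The G# melodic minor (ascending) scale runs G# A# B C# D# E# F##.
Degree 3 is B.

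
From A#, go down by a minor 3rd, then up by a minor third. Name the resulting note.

A#

A minor third down from A# is F## (letter F, 3 semitones down).
A minor third up from F## is A# (letter A, 3 semitones up).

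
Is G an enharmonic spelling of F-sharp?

Two spellings are enharmonically equivalent only if they share a pitch class.
Here G → 7, F# → 6; 6 ≠ 7, so they are not.

No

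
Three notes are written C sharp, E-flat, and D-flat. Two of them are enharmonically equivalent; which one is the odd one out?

In 12-tone equal temperament, enharmonic equivalents share a pitch class. C# is pitch class 1; Eb is pitch class 3; Db is pitch class 1.
C# and Db share pitch class 1, while Eb is pitch class 3.

Eb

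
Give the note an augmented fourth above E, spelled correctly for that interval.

A fourth above E lands on the letter A.
An augmented fourth spans 6 semitones, so E moves to pitch class 10. On the letter A that is A#.

A#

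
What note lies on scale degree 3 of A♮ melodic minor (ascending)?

The A melodic minor (ascending) scale runs A B C D E F# G#.
Degree 3 is C.

C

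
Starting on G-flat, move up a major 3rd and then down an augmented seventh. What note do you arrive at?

Cbb

A major third up from Gb is Bb (letter B, 4 semitones up).
An augmented seventh down from Bb is Cbb (letter C, 12 semitones down).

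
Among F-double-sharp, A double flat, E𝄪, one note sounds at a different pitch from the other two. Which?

E##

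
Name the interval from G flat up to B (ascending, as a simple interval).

The letter names run G→B, a span of 2 letter steps, so the interval is some kind of third.
Gb to B is 5 semitones. A major third is 4, so 5 makes it augmented.

augmented third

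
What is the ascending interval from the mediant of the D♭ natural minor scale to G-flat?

major second

The mediant of Db natural minor is Fb.
Fb up to Gb: letters F→G make it a second; 2 semitones makes it major.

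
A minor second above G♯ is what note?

A

A second above G lands on the letter A.
A minor second spans 1 semitone, so G# moves to pitch class 9. On the letter A that is A.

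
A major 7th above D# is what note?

A seventh above D lands on the letter C.
A major seventh spans 11 semitones, so D# moves to pitch class 2. On the letter C that is C##.

C##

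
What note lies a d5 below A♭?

A fifth below A lands on the letter D.
A diminished fifth spans 6 semitones, so Ab moves to pitch class 2. On the letter D that is D.

D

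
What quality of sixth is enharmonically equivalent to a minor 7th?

augmented

A minor seventh spans 10 semitones.
A sixth spanning 10 semitones is augmented (the major sixth is 9).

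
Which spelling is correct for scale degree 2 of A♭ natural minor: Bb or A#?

Bb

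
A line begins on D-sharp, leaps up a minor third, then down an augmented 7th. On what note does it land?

Gb

A minor third up from D# is F# (letter F, 3 semitones up).
An augmented seventh down from F# is Gb (letter G, 12 semitones down).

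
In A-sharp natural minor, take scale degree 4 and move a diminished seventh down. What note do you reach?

E##

Scale degree 4 of A# natural minor is D#.
A diminished seventh (9 semitones) below D# lands on the letter E, giving E##.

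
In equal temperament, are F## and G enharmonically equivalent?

F## is pitch class 7; G is pitch class 7.
All spellings map to pitch class 7, so they are enharmonically equivalent.

Yes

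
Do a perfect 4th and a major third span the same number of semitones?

A perfect fourth spans 5 semitones; a major third spans 4.
The spans differ, so they are not enharmonic equivalents.

No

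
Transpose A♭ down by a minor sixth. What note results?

A down a major sixth is C, so the target letter is C.
From Ab, a minor sixth is 8 semitones down: C.

C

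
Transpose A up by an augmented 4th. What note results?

A fourth above A lands on the letter D.
An augmented fourth spans 6 semitones, so A moves to pitch class 3. On the letter D that is D#.

D#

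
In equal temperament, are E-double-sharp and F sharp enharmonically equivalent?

Yes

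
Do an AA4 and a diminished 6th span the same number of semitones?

A doubly augmented fourth spans 7 semitones; a diminished sixth spans 7.
They are enharmonically equivalent.

Yes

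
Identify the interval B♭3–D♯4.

The letter names run B→D, a span of 2 letter steps, so the interval is some kind of third.
Bb to D# is 5 semitones. A major third is 4, so 5 makes it augmented.

augmented third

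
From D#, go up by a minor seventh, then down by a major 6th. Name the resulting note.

E

A minor seventh up from D# is C# (letter C, 10 semitones up).
A major sixth down from C# is E (letter E, 9 semitones down).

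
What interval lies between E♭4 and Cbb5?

Counting letters E–F–G–A–B–C gives a sixth.
Eb→Cbb = 7 semitones, 2 narrower than the major sixth (9), so diminished.

diminished sixth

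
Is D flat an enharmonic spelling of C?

No

Db is pitch class 1; C is pitch class 0.
The pitch classes differ (1 vs. 0), so they are not enharmonic equivalents.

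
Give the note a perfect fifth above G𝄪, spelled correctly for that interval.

D##

G up a perfect fifth is D, so the target letter is D.
From G##, a perfect fifth is 7 semitones up: D##.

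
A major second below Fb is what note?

A second below F lands on the letter E.
A major second spans 2 semitones, so Fb moves to pitch class 2. On the letter E that is Ebb.

Ebb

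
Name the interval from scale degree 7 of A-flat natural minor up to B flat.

Scale degree 7 of Ab natural minor is Gb.
Gb up to Bb: letters G→B make it a third; 4 semitones makes it major.

major third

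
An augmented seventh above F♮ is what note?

A seventh above F lands on the letter E.
An augmented seventh spans 12 semitones, so F moves to pitch class 5. On the letter E that is E#.

E#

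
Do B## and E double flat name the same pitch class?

No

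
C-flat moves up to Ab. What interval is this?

Counting letters C–D–E–F–G–A gives a sixth.
Cb→Ab = 9 semitones, exactly the major sixth.

major sixth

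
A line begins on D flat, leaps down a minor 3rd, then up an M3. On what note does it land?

D

A minor third down from Db is Bb (letter B, 3 semitones down).
A major third up from Bb is D (letter D, 4 semitones up).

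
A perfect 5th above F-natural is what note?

A fifth above F lands on the letter C.
A perfect fifth spans 7 semitones, so F moves to pitch class 0. On the letter C that is C.

C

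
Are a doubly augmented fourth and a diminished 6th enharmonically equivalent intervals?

Yes

A doubly augmented fourth spans 7 semitones; a diminished sixth spans 7.
They are enharmonically equivalent.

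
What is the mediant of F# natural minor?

The F# natural minor scale runs F# G# A B C# D E.
Degree 3 is A.

A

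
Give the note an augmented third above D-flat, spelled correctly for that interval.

D up a major third is F#, so the target letter is F.
From Db, an augmented third is 5 semitones up: F#.

F#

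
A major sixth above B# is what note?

G##

A sixth above B lands on the letter G.
A major sixth spans 9 semitones, so B# moves to pitch class 9. On the letter G that is G##.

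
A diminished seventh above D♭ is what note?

D up a major seventh is C#, so the target letter is C.
From Db, a diminished seventh is 9 semitones up: Cbb.

Cbb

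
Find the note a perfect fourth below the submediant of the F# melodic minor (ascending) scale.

The submediant of F# melodic minor (ascending) is D#.
A perfect fourth (5 semitones) below D# lands on the letter A, giving A#.

A#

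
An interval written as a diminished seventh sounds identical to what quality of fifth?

doubly augmented

A diminished seventh spans 9 semitones.
A fifth spanning 9 semitones is doubly augmented (the perfect fifth is 7).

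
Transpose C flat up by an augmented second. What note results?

A second above C lands on the letter D.
An augmented second spans 3 semitones, so Cb moves to pitch class 2. On the letter D that is D.

D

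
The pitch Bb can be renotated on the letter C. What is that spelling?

Cbb

Plain C sits 2 semitones above Bb, so on the letter C the same pitch needs a double flat: Cbb.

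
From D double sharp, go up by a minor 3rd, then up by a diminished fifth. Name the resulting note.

A minor third up from D## is F## (letter F, 3 semitones up).
A diminished fifth up from F## is C# (letter C, 6 semitones up).

C#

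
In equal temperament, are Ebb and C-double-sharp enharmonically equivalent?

Ebb = pitch class 2 and C## = pitch class 2 — the same pitch class, so they are enharmonic equivalents.

Yes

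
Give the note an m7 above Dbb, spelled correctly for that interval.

Cbb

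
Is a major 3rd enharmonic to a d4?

Yes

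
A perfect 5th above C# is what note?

G#

A fifth above C lands on the letter G.
A perfect fifth spans 7 semitones, so C# moves to pitch class 8. On the letter G that is G#.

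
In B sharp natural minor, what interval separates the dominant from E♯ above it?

minor seventh

The dominant of B# natural minor is F##.
F## up to E#: letters F→E make it a seventh; 10 semitones makes it minor.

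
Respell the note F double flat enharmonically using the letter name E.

Fbb is pitch class 3. The letter E alone is pitch class 4.
To reach pitch class 3 from E requires an offset of -1 semitone, i.e. flat: Eb.

Eb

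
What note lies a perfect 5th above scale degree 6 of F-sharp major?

Scale degree 6 of F# major is D#.
A perfect fifth (7 semitones) above D# lands on the letter A, giving A#.

A#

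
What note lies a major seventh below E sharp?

E down a major seventh is F, so the target letter is F.
From E#, a major seventh is 11 semitones down: F#.

F#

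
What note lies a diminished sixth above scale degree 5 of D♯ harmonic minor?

F

Scale degree 5 of D# harmonic minor is A#.
A diminished sixth (7 semitones) above A# lands on the letter F, giving F.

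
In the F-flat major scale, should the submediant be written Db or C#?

Each scale degree takes a distinct letter name. Degree 6 of a scale on F must use the letter D.
Db and C# are enharmonically the same pitch, but only Db uses the letter D, so it is the correct spelling here.

Db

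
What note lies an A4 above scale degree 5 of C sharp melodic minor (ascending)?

C##

Scale degree 5 of C# melodic minor (ascending) is G#.
An augmented fourth (6 semitones) above G# lands on the letter C, giving C##.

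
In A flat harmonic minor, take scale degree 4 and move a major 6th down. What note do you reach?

Fb

Scale degree 4 of Ab harmonic minor is Db.
A major sixth (9 semitones) below Db lands on the letter F, giving Fb.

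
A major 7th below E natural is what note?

A seventh below E lands on the letter F.
A major seventh spans 11 semitones, so E moves to pitch class 5. On the letter F that is F.

F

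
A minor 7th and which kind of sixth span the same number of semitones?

augmented

A minor seventh spans 10 semitones.
A sixth spanning 10 semitones is augmented (the major sixth is 9).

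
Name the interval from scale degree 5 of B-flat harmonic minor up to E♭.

minor seventh

Scale degree 5 of Bb harmonic minor is F.
F up to Eb: letters F→E make it a seventh; 10 semitones makes it minor.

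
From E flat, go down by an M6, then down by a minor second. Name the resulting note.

A major sixth down from Eb is Gb (letter G, 9 semitones down).
A minor second down from Gb is F (letter F, 1 semitone down).

F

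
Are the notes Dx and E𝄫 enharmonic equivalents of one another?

Two spellings are enharmonically equivalent only if they share a pitch class.
Here D## → 4, Ebb → 2; 2 ≠ 4, so they are not.

No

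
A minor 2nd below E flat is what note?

D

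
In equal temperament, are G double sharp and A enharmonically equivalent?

G## is pitch class 9; A is pitch class 9.
All spellings map to pitch class 9, so they are enharmonically equivalent.

Yes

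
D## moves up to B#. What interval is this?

minor sixth

Counting letters D–E–F–G–A–B gives a sixth.
D##→B# = 8 semitones, 1 narrower than the major sixth (9), so minor.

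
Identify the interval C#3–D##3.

The letter names run C→D, a span of 1 letter step, so the interval is some kind of second.
C# to D## is 3 semitones. A major second is 2, so 3 makes it augmented.

augmented second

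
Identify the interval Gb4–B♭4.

major third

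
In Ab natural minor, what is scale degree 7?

Gb

The Ab natural minor scale runs Ab Bb Cb Db Eb Fb Gb.
Degree 7 is Gb.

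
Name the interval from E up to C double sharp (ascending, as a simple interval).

Counting letters E–F–G–A–B–C gives a sixth.
E→C## = 10 semitones, 1 wider than the major sixth (9), so augmented.

augmented sixth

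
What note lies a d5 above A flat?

Ebb

A up a perfect fifth is E, so the target letter is E.
From Ab, a diminished fifth is 6 semitones up: Ebb.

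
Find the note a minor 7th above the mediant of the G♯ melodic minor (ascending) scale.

A

The mediant of G# melodic minor (ascending) is B.
A minor seventh (10 semitones) above B lands on the letter A, giving A.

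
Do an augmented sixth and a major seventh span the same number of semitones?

An augmented sixth spans 10 semitones; a major seventh spans 11.
The spans differ, so they are not enharmonic equivalents.

No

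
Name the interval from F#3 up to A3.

The letter names run F→A, a span of 2 letter steps, so the interval is some kind of third.
F# to A is 3 semitones. A major third is 4, so 3 makes it minor.

minor third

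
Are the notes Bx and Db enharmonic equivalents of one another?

Yes

B## is pitch class 1; Db is pitch class 1.
All spellings map to pitch class 1, so they are enharmonically equivalent.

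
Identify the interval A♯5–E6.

diminished fifth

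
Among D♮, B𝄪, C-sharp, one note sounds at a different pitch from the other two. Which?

D

In 12-tone equal temperament, enharmonic equivalents share a pitch class. D is pitch class 2; B## is pitch class 1; C# is pitch class 1.
B## and C# share pitch class 1, while D is pitch class 2.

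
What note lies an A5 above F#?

C##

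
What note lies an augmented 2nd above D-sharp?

E##

D up a major second is E, so the target letter is E.
From D#, an augmented second is 3 semitones up: E##.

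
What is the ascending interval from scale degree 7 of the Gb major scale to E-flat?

Scale degree 7 of Gb major is F.
F up to Eb: letters F→E make it a seventh; 10 semitones makes it minor.

minor seventh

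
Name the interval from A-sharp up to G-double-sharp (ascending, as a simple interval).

major seventh

The letter names run A→G, a span of 6 letter steps, so the interval is some kind of seventh.
A# to G## is 11 semitones. A major seventh is 11, so 11 makes it major.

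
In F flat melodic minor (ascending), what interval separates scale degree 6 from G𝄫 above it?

diminished fourth

Scale degree 6 of Fb melodic minor (ascending) is Db.
Db up to Gbb: letters D→G make it a fourth; 4 semitones makes it diminished.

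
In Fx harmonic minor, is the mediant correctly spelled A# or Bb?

Each scale degree takes a distinct letter name. Degree 3 of a scale on F must use the letter A.
A# and Bb are enharmonically the same pitch, but only A# uses the letter A, so it is the correct spelling here.

A#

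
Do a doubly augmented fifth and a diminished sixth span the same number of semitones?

No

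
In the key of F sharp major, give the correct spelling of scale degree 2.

Degree 2 takes the letter 1 step above F, which is G.
In major, degree 2 sits 2 semitones above the tonic. F# + 2 semitones is pitch class 8, spelled on G as G#.

G#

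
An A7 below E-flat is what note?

E down a major seventh is F, so the target letter is F.
From Eb, an augmented seventh is 12 semitones down: Fbb.

Fbb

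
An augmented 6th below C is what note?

Ebb

A sixth below C lands on the letter E.
An augmented sixth spans 10 semitones, so C moves to pitch class 2. On the letter E that is Ebb.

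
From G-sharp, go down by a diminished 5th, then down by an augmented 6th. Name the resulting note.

A diminished fifth down from G# is C## (letter C, 6 semitones down).
An augmented sixth down from C## is E (letter E, 10 semitones down).

E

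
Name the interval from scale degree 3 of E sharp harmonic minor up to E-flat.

Scale degree 3 of E# harmonic minor is G#.
G# up to Eb: letters G→E make it a sixth; 7 semitones makes it diminished.

diminished sixth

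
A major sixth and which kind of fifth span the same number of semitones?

A major sixth spans 9 semitones.
A fifth spanning 9 semitones is doubly augmented (the perfect fifth is 7).

doubly augmented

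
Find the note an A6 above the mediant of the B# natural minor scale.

The mediant of B# natural minor is D#.
An augmented sixth (10 semitones) above D# lands on the letter B, giving B##.

B##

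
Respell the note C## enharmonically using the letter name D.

C## is pitch class 2. The letter D alone is pitch class 2.
Pitch class 2 on D needs no accidental: D.

D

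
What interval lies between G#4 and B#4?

Counting letters G–A–B gives a third.
G#→B# = 4 semitones, exactly the major third.

major third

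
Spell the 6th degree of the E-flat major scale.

C

Degree 6 takes the letter 5 steps above E, which is C.
In major, degree 6 sits 9 semitones above the tonic. Eb + 9 semitones is pitch class 0, spelled on C as C.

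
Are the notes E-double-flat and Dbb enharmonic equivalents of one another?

No

Two spellings are enharmonically equivalent only if they share a pitch class.
Here Ebb → 2, Dbb → 0; 0 ≠ 2, so they are not.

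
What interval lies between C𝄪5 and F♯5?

Counting letters C–D–E–F gives a fourth.
C##→F# = 4 semitones, 1 narrower than the perfect fourth (5), so diminished.

diminished fourth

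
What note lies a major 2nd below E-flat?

A second below E lands on the letter D.
A major second spans 2 semitones, so Eb moves to pitch class 1. On the letter D that is Db.

Db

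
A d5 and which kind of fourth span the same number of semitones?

A diminished fifth spans 6 semitones.
A fourth spanning 6 semitones is augmented (the perfect fourth is 5).

augmented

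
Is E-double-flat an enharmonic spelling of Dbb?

Ebb is pitch class 2; Dbb is pitch class 0.
The pitch classes differ (2 vs. 0), so they are not enharmonic equivalents.

No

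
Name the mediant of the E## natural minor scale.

G##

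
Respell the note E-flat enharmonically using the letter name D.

Eb is pitch class 3. The letter D alone is pitch class 2.
To reach pitch class 3 from D requires an offset of +1 semitone, i.e. sharp: D#.

D#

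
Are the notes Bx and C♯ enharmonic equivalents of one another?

B## is pitch class 1; C# is pitch class 1.
All spellings map to pitch class 1, so they are enharmonically equivalent.

Yes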